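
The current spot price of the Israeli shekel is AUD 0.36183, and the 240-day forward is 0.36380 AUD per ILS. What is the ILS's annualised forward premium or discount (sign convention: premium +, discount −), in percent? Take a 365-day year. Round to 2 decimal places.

+0.83%

T = 240/365 years.
ILS trades forward at +0.54445% vs spot over the period.
Annualise by dividing by T: 0.0054445 / (240/365) = 0.008280 → 0.83%.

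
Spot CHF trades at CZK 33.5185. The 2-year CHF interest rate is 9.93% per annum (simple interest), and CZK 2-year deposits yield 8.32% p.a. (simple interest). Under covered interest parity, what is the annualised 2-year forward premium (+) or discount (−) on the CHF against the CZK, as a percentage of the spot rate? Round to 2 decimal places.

T = 2 years.
F = S · g_CZK/g_CHF = 33.5185 × 1.166400/1.198600 = 32.6180364.
(F − S)/S ÷ T = (32.6180364 − 33.5185)/33.5185/2 = -0.013432 → -1.34%.

-1.34%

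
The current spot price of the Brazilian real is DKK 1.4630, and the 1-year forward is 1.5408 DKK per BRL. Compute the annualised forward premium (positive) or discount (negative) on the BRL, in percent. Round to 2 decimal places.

+5.32%

T = 1 year.
(F − S)/S = (1.5408 − 1.463)/1.463 = 0.0531784.
Per annum: 0.0531784 / 1 = 0.053178 = 5.32%.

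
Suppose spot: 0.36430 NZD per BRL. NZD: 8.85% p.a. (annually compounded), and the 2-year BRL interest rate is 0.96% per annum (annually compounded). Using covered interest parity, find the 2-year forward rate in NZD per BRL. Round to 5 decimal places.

0.42346

T = 2 years.
NZD accumulates by (1 + 0.0885)^2 = 1.1848323.
Growth of 1 BRL over T: (1 + 0.0096)^2 = 1.0192922.
So F = 0.3643 × 1.1848323 / 1.0192922 = 0.4234648 (NZD/BRL).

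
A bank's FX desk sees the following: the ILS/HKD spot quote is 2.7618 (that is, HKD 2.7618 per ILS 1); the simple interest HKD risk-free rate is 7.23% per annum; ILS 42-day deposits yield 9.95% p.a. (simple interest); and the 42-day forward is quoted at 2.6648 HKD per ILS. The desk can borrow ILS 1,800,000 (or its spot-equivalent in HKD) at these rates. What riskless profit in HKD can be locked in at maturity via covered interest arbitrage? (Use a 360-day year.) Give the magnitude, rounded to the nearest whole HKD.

T = 42/360 years.
Route A — deposit ILS, sell forward: 1,800,000 × 1.011608333 × 2.6648 = HKD 4,852,320.99.
Route B — convert at spot, deposit HKD: 1,800,000 × 2.7618 × 1.008435 = HKD 5,013,172.41.
The quoted forward undervalues ILS, so borrow ILS, convert to HKD at spot, deposit the HKD at 7.23%, and buy ILS forward at 2.6648 to cover the loan.
Profit = 5,013,172.41 − 4,852,320.99 = HKD 160,851.

HKD 160,851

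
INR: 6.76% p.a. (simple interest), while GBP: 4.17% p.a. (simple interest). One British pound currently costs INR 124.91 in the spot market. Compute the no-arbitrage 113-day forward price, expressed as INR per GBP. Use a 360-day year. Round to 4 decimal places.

T = 113/360 years.
Growth of 1 INR over T: 1 + 0.0676×113/360 = 1.021218889.
GBP accumulates by 1 + 0.0417×113/360 = 1.013089167.
Forward (INR per GBP) = 124.91 × 1.021218889 / 1.013089167 = 125.912363.

125.9124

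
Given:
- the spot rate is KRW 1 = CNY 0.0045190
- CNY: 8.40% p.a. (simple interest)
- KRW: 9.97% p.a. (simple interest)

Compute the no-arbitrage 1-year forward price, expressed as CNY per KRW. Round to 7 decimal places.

T = 1 year.
Growth of 1 CNY over T: 1 + 0.0840×1 = 1.084000.
KRW accumulates by 1 + 0.0997×1 = 1.099700.
CIP: F = S · (grow CNY)/(grow KRW) = 0.004519 × 1.084000/1.099700 = 0.004454484 CNY per KRW.

0.0044545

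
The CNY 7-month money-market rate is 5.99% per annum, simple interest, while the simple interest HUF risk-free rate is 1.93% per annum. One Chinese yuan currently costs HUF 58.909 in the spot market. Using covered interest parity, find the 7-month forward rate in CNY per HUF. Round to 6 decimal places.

T = 7/12 years.
HUF accumulates by 1 + 0.0193×7/12 = 1.0112583.
CNY growth factor: 1 + 0.0599×7/12 = 1.0349417.
CIP: F = S · (grow HUF)/(grow CNY) = 58.909 × 1.0112583/1.0349417 = 57.56094 HUF per CNY.
Quoted the other way: 1/57.56094 = 0.017373 CNY per HUF.

0.017373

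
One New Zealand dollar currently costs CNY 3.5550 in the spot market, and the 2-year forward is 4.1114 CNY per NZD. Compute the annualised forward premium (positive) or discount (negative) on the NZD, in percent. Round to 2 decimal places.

+7.83%

T = 2 years.
Period premium: (4.1114 − 3.555)/3.555 = 0.1565120.
Per annum: 0.1565120 / 2 = 0.078256 = 7.83%.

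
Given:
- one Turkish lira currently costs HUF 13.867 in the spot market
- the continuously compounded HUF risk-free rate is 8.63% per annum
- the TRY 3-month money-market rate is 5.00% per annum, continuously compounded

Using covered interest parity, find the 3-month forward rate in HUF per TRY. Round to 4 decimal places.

13.9934

T = 3/12 years.
Growth of 1 HUF over T: e^(0.0863×3/12) = 1.02180942.
Growth of 1 TRY over T: e^(0.0500×3/12) = 1.01257845.
Forward (HUF per TRY) = 13.867 × 1.02180942 / 1.01257845 = 13.993416.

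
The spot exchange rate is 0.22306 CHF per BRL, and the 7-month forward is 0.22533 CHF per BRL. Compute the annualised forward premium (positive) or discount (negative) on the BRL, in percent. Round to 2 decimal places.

+1.74%

T = 7/12 years.
Period premium: (0.22533 − 0.22306)/0.22306 = 0.0101766.
Annualise by dividing by T: 0.0101766 / (7/12) = 0.017446 → 1.74%.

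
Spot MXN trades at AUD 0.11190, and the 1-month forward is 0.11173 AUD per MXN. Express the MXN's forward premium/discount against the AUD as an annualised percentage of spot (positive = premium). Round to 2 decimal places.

T = 1/12 years.
MXN trades forward at -0.15192% vs spot over the period.
Per annum: -0.0015192 / (1/12) = -0.018230 = -1.82%.

-1.82%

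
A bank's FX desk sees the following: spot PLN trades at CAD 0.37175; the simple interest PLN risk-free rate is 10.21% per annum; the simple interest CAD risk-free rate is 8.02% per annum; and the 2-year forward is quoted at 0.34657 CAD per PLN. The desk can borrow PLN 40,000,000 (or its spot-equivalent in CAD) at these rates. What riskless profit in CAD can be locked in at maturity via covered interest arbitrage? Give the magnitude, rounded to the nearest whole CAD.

T = 2 years.
Invest the PLN and cover forward: 40,000,000 × 1.204200 × 0.34657 = CAD 16,693,583.76.
Convert at spot and invest in CAD: 40,000,000 × 0.37175 × 1.160400 = CAD 17,255,148.00.
The quoted forward undervalues PLN, so borrow PLN, convert to CAD at spot, deposit the CAD at 8.02%, and buy PLN forward at 0.34657 to cover the loan.
Arbitrage profit = |16,693,583.76 − 17,255,148.00| = CAD 561,564.

CAD 561,564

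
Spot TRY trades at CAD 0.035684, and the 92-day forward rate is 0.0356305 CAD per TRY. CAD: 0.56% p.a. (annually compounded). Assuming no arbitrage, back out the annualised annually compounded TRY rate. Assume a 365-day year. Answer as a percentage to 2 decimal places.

1.16%

T = 92/365 years.
F/S = 0.0356305/0.035684 = 0.9985007 = (growth of CAD) / (growth of TRY).
CAD growth factor: (1 + 0.0056)^(92/365) = 1.0014086.
So the TRY growth factor = 1.0029123.
Annualise: 1.0029123^(365/92) − 1 = 0.011604 = 1.16%.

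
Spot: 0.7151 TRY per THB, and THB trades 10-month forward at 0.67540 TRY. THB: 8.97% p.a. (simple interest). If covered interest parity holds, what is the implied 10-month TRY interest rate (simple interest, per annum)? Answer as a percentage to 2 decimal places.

1.81%

T = 10/12 years.
CIP gives F = S · g_TRY/g_THB, so g_TRY/g_THB = 0.6754/0.7151 = 0.9444833.
The THB side grows by 1 + 0.0897×10/12 = 1.074750.
That pins the TRY growth at 1.0150834.
(1.0150834 − 1)/T = 0.018100, i.e. 1.81%.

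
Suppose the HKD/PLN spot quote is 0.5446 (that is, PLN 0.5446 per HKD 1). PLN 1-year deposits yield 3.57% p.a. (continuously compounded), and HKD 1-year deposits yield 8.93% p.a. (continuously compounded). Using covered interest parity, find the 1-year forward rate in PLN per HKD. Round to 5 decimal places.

0.51618

T = 1 year.
PLN growth factor: e^(0.0357×1) = 1.0363449.
HKD growth factor: e^(0.0893×1) = 1.0934086.
Forward (PLN per HKD) = 0.5446 × 1.0363449 / 1.0934086 = 0.5161780.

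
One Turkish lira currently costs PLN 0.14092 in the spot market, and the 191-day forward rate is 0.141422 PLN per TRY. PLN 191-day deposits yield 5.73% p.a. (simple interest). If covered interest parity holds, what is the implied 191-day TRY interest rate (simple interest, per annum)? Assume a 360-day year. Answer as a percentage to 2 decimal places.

5.04%

T = 191/360 years.
CIP gives F = S · g_PLN/g_TRY, so g_PLN/g_TRY = 0.141422/0.14092 = 1.0035623.
The PLN side grows by 1 + 0.0573×191/360 = 1.0304008.
That pins the TRY growth at 1.0267432.
r = (1.0267432 − 1)/(191/360) = 0.050406 → 5.04%.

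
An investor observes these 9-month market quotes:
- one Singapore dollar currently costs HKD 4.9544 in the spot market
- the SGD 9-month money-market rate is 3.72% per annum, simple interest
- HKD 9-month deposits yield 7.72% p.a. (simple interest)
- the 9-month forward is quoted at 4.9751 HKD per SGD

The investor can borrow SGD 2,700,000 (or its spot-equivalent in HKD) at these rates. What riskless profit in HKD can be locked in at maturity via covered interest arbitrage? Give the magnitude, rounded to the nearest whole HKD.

T = 9/12 years.
Route A — deposit SGD, sell forward: 2,700,000 × 1.027900 × 4.9751 = HKD 13,807,544.28.
Route B — convert at spot, deposit HKD: 2,700,000 × 4.9544 × 1.057900 = HKD 14,151,401.35.
The quoted forward undervalues SGD, so borrow SGD, convert to HKD at spot, deposit the HKD at 7.72%, and buy SGD forward at 4.9751 to cover the loan.
The gap between the two covered legs is HKD 343,857.

HKD 343,857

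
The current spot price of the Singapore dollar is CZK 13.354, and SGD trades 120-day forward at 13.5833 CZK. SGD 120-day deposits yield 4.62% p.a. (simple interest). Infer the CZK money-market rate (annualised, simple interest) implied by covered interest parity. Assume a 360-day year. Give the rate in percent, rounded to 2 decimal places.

9.85%

T = 120/360 years.
F/S = 13.5833/13.354 = 1.0171709 = (growth of CZK) / (growth of SGD).
SGD growth factor: 1 + 0.0462×120/360 = 1.015400.
Hence g_CZK = 1.0328353.
r = (1.0328353 − 1)/(120/360) = 0.098506 → 9.85%.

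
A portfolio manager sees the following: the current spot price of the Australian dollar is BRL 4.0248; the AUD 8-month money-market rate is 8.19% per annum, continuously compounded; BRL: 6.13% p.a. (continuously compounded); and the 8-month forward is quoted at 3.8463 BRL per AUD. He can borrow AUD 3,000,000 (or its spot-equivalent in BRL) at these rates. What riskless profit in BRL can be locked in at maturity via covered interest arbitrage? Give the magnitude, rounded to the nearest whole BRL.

BRL 391,621

T = 8/12 years.
Keep in AUD, deliver into the forward: 3,000,000·1.0561180829·3.8463 = BRL 12,186,440.95.
Swap to BRL now, deposit: 3,000,000·4.0248·1.0417132012 = BRL 12,578,061.88.
The quoted forward undervalues AUD, so borrow AUD, convert to BRL at spot, deposit the BRL at 6.13%, and buy AUD forward at 3.8463 to cover the loan.
Arbitrage profit = |12,186,440.95 − 12,578,061.88| = BRL 391,621.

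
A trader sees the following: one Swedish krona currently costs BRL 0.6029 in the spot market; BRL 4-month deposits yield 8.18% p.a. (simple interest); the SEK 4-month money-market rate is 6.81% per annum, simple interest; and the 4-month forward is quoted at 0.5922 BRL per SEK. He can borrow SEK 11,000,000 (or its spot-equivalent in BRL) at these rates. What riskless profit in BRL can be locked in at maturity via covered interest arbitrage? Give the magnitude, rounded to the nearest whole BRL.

BRL 150,657

T = 4/12 years.
Invest the SEK and cover forward: 11,000,000 × 1.022700 × 0.5922 = BRL 6,662,072.34.
Convert at spot and invest in BRL: 11,000,000 × 0.6029 × 1.027266667 = BRL 6,812,729.81.
The quoted forward undervalues SEK, so borrow SEK, convert to BRL at spot, deposit the BRL at 8.18%, and buy SEK forward at 0.5922 to cover the loan.
Arbitrage profit = |6,662,072.34 − 6,812,729.81| = BRL 150,657.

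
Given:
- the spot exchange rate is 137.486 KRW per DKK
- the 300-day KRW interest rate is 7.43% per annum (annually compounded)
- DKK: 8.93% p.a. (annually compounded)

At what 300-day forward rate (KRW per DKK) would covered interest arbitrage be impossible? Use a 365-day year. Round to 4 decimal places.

T = 300/365 years.
Growth of 1 KRW over T: (1 + 0.0743)^(300/365) = 1.060675812.
DKK accumulates by (1 + 0.0893)^(300/365) = 1.072833175.
Forward (KRW per DKK) = 137.486 × 1.060675812 / 1.072833175 = 135.928006.

135.9280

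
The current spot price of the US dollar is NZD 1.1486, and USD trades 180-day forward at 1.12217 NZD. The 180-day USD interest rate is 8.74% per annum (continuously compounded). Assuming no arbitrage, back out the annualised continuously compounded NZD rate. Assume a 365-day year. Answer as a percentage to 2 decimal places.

T = 180/365 years.
CIP gives F = S · g_NZD/g_USD, so g_NZD/g_USD = 1.12217/1.1486 = 0.9769894.
The USD side grows by e^(0.0874×180/365) = 1.0440437.
Hence g_NZD = 1.0200196.
r = ln(1.0200196)/(180/365) = 0.040194 → 4.02%.

4.02%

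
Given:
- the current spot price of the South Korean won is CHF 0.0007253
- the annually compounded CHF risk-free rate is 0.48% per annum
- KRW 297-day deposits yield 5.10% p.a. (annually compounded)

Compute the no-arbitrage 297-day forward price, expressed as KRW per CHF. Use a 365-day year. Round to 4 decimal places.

T = 297/365 years.
Growth of 1 CHF over T: (1 + 0.0048)^(297/365) = 1.0039040104.
KRW growth factor: (1 + 0.0510)^(297/365) = 1.0413053518.
Forward (CHF per KRW) = 0.0007253 × 1.0039040104 / 1.0413053518 = 0.0006992488586.
Quoted the other way: 1/0.0006992488586 = 1430.1060 KRW per CHF.

1430.1060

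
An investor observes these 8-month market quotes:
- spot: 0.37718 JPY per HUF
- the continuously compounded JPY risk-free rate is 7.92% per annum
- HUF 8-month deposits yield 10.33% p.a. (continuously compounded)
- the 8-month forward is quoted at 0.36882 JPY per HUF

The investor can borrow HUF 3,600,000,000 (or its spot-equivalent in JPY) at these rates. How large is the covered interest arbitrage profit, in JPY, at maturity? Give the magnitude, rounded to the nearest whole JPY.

T = 8/12 years.
Invest the HUF and cover forward: 3,600,000,000 × 1.071293360511 × 0.36882 = JPY 1,422,411,902.01.
Convert at spot and invest in JPY: 3,600,000,000 × 0.37718 × 1.054218780278 = JPY 1,431,468,862.36.
The quoted forward undervalues HUF, so borrow HUF, convert to JPY at spot, deposit the JPY at 7.92%, and buy HUF forward at 0.36882 to cover the loan.
Profit = 1,431,468,862.36 − 1,422,411,902.01 = JPY 9,056,960.

JPY 9,056,960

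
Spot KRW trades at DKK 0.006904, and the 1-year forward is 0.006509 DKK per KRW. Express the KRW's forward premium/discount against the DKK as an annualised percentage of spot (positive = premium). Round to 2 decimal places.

T = 1 year.
(F − S)/S = (0.006509 − 0.006904)/0.006904 = -0.0572132.
×(1/T) gives -5.72% p.a.

-5.72%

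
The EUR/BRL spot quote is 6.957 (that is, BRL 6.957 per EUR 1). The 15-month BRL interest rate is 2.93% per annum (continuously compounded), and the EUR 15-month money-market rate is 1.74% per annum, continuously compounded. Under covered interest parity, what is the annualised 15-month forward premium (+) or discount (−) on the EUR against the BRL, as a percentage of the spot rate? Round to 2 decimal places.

T = 15/12 years.
F = S · g_BRL/g_EUR = 6.957 × 1.037304/1.0219883 = 7.061259.
(F − S)/S ÷ T = (7.061259 − 6.957)/6.957/(15/12) = 0.011989 → 1.20%.

+1.20%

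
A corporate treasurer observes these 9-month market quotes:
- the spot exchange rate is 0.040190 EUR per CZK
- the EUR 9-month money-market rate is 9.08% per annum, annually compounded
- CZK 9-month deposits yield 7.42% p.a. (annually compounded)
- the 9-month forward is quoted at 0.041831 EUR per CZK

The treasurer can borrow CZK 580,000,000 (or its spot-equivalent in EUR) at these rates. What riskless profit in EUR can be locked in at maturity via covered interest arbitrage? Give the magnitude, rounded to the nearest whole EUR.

EUR 719,752

T = 9/12 years.
Route A — deposit CZK, sell forward: 580,000,000 × 1.0551491685 × 0.041831 = EUR 25,600,008.02.
Route B — convert at spot, deposit EUR: 580,000,000 × 0.040190 × 1.067354897 = EUR 24,880,256.12.
The quoted forward overvalues CZK, so borrow EUR, buy CZK at spot, deposit the CZK at 7.42%, and sell the proceeds forward at 0.041831.
The gap between the two covered legs is EUR 719,752.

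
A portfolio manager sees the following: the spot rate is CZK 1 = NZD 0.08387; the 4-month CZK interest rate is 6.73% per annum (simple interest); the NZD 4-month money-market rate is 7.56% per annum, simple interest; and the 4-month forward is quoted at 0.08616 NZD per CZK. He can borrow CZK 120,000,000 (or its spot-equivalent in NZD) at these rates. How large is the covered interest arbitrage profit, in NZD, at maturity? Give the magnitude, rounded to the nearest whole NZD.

T = 4/12 years.
Route A — deposit CZK, sell forward: 120,000,000 × 1.0224333333 × 0.08616 = NZD 10,571,142.72.
Route B — convert at spot, deposit NZD: 120,000,000 × 0.08387 × 1.025200 = NZD 10,318,022.88.
The quoted forward overvalues CZK, so borrow NZD, buy CZK at spot, deposit the CZK at 6.73%, and sell the proceeds forward at 0.08616.
The gap between the two covered legs is NZD 253,120.

NZD 253,120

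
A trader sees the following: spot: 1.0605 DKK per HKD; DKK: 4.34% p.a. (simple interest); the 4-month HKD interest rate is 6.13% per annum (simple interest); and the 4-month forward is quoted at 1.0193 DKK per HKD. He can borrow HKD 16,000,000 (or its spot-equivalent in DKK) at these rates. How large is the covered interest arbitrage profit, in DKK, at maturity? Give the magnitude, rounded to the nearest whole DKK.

T = 4/12 years.
Invest the HKD and cover forward: 16,000,000 × 1.0204333333 × 1.0193 = DKK 16,642,043.15.
Convert at spot and invest in DKK: 16,000,000 × 1.0605 × 1.0144666667 = DKK 17,213,470.40.
The quoted forward undervalues HKD, so borrow HKD, convert to DKK at spot, deposit the DKK at 4.34%, and buy HKD forward at 1.0193 to cover the loan.
Profit = 17,213,470.40 − 16,642,043.15 = DKK 571,427.

DKK 571,427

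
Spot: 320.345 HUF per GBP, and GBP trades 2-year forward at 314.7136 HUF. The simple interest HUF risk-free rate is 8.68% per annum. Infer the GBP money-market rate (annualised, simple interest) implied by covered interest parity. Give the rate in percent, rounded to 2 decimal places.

9.73%

T = 2 years.
By CIP, F/S equals the HUF-to-GBP growth ratio: 314.7136/320.345 = 0.9824208.
The HUF side grows by 1 + 0.0868×2 = 1.173600.
Hence g_GBP = 1.1946001.
r = (1.1946001 − 1)/2 = 0.097300 → 9.73%.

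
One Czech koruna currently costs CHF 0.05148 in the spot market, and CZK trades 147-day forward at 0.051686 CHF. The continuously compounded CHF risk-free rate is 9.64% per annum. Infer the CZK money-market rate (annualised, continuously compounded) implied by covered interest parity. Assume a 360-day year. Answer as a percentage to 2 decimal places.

T = 147/360 years.
CIP gives F = S · g_CHF/g_CZK, so g_CHF/g_CZK = 0.051686/0.05148 = 1.0040016.
The CHF side grows by e^(0.0964×147/360) = 1.0401483.
That pins the CZK growth at 1.0360026.
r = ln(1.0360026)/(147/360) = 0.086620 → 8.66%.

8.66%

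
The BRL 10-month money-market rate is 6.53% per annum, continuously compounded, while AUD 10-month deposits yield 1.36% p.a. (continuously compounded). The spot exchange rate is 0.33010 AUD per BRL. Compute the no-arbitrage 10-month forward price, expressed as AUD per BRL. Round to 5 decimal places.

T = 10/12 years.
AUD growth factor: e^(0.0136×10/12) = 1.0113978.
Growth of 1 BRL over T: e^(0.0653×10/12) = 1.0559245.
Forward (AUD per BRL) = 0.3301 × 1.0113978 / 1.0559245 = 0.3161802.

0.31618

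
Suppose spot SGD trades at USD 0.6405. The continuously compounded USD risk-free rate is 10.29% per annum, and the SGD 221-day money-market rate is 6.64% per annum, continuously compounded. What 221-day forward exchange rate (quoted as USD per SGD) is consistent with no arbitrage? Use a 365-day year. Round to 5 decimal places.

T = 221/365 years.
USD growth factor: e^(0.1029×221/365) = 1.0642857.
SGD growth factor: e^(0.0664×221/365) = 1.041023.
Forward (USD per SGD) = 0.6405 × 1.0642857 / 1.041023 = 0.6548126.

0.65481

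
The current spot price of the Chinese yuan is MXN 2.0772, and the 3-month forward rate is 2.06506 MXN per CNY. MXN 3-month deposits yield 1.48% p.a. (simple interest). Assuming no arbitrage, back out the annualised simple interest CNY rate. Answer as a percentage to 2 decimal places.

T = 3/12 years.
F/S = 2.06506/2.0772 = 0.9941556 = (growth of MXN) / (growth of CNY).
MXN growth factor: 1 + 0.0148×3/12 = 1.003700.
That pins the CNY growth at 1.0096005.
r = (1.0096005 − 1)/(3/12) = 0.038402 → 3.84%.

3.84%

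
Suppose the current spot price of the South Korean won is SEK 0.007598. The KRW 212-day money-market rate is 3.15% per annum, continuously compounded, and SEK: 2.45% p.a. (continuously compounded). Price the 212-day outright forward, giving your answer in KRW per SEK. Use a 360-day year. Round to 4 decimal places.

132.1572

T = 212/360 years.
SEK growth factor: e^(0.0245×212/360) = 1.014532361.
Growth of 1 KRW over T: e^(0.0315×212/360) = 1.01872312.
CIP: F = S · (grow SEK)/(grow KRW) = 0.007598 × 1.014532361/1.01872312 = 0.00756674383 SEK per KRW.
Invert for KRW per SEK: 1 / 0.00756674383 = 132.1572.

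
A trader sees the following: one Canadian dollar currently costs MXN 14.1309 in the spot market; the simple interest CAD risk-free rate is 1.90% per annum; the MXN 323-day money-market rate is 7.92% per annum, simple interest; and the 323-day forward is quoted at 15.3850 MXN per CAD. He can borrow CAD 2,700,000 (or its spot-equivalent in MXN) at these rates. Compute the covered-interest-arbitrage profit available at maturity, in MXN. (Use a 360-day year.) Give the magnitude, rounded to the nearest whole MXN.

MXN 1,383,020

T = 323/360 years.
Keep in CAD, deliver into the forward: 2,700,000·1.0170472222·15.3850 = MXN 42,247,633.09.
Swap to MXN now, deposit: 2,700,000·14.1309·1.071060 = MXN 40,864,612.74.
The quoted forward overvalues CAD, so borrow MXN, buy CAD at spot, deposit the CAD at 1.90%, and sell the proceeds forward at 15.3850.
Profit = 42,247,633.09 − 40,864,612.74 = MXN 1,383,020.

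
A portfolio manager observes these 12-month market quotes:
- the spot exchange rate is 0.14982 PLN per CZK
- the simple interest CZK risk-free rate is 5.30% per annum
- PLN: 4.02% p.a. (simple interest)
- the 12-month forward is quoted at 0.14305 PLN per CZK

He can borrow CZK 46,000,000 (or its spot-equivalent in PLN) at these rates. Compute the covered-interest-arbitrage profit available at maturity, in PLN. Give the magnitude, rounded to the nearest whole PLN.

T = 1 year.
Keep in CZK, deliver into the forward: 46,000,000·1.053000·0.14305 = PLN 6,929,055.90.
Swap to PLN now, deposit: 46,000,000·0.14982·1.040200 = PLN 7,168,767.14.
The quoted forward undervalues CZK, so borrow CZK, convert to PLN at spot, deposit the PLN at 4.02%, and buy CZK forward at 0.14305 to cover the loan.
Profit = 7,168,767.14 − 6,929,055.90 = PLN 239,711.

PLN 239,711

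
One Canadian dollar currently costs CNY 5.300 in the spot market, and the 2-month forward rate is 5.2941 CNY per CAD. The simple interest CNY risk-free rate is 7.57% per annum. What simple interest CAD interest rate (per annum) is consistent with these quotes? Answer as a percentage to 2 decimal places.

T = 2/12 years.
By CIP, F/S equals the CNY-to-CAD growth ratio: 5.2941/5.3 = 0.9988868.
The CNY side grows by 1 + 0.0757×2/12 = 1.0126167.
That pins the CAD growth at 1.0137452.
r = (1.0137452 − 1)/(2/12) = 0.082471 → 8.25%.

8.25%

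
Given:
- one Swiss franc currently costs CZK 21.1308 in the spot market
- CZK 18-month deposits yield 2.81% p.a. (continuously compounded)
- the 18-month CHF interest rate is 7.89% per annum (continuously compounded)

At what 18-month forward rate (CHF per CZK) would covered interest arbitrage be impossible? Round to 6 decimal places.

T = 18/12 years.
CZK accumulates by e^(0.0281×18/12) = 1.0430509.
CHF growth factor: e^(0.0789×18/12) = 1.125638.
So F = 21.1308 × 1.0430509 / 1.125638 = 19.58045 (CZK/CHF).
Invert for CHF per CZK: 1 / 19.58045 = 0.051071.

0.051071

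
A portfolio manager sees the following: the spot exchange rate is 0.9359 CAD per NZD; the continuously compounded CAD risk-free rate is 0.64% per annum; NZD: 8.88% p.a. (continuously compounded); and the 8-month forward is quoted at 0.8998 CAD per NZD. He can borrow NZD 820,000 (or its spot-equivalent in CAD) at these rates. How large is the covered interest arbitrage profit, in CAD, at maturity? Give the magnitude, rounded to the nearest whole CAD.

T = 8/12 years.
Invest the NZD and cover forward: 820,000 × 1.06098742 × 0.8998 = CAD 782,834.71.
Convert at spot and invest in CAD: 820,000 × 0.9359 × 1.00427578 = CAD 770,719.40.
The quoted forward overvalues NZD, so borrow CAD, buy NZD at spot, deposit the NZD at 8.88%, and sell the proceeds forward at 0.8998.
Arbitrage profit = |782,834.71 − 770,719.40| = CAD 12,115.

CAD 12,115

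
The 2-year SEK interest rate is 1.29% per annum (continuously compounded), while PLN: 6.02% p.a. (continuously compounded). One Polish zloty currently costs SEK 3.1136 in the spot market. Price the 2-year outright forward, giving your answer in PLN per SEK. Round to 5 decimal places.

T = 2 years.
Growth of 1 SEK over T: e^(0.0129×2) = 1.0261357.
Growth of 1 PLN over T: e^(0.0602×2) = 1.1279479.
CIP: F = S · (grow SEK)/(grow PLN) = 3.1136 × 1.0261357/1.1279479 = 2.832556 SEK per PLN.
Quoted the other way: 1/2.832556 = 0.35304 PLN per SEK.

0.35304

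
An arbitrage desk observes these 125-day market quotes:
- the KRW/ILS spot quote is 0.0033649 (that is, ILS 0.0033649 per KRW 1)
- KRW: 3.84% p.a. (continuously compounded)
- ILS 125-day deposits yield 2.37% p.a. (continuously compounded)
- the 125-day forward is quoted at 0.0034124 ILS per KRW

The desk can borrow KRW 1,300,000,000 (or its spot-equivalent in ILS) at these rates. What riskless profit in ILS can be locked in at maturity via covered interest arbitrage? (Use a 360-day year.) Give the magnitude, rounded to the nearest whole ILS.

ILS 85,148

T = 125/360 years.
Invest the KRW and cover forward: 1,300,000,000 × 1.013422619 × 0.0034124 = ILS 4,495,664.35.
Convert at spot and invest in ILS: 1,300,000,000 × 0.0033649 × 1.008263119 = ILS 4,410,515.94.
The quoted forward overvalues KRW, so borrow ILS, buy KRW at spot, deposit the KRW at 3.84%, and sell the proceeds forward at 0.0034124.
Arbitrage profit = |4,495,664.35 − 4,410,515.94| = ILS 85,148.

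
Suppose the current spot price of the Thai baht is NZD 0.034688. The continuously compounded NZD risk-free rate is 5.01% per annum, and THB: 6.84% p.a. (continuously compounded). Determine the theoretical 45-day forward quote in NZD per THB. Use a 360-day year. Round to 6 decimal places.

0.034609

T = 45/360 years.
NZD accumulates by e^(0.0501×45/360) = 1.0062822.
THB accumulates by e^(0.0684×45/360) = 1.0085867.
Forward (NZD per THB) = 0.034688 × 1.0062822 / 1.0085867 = 0.03460874.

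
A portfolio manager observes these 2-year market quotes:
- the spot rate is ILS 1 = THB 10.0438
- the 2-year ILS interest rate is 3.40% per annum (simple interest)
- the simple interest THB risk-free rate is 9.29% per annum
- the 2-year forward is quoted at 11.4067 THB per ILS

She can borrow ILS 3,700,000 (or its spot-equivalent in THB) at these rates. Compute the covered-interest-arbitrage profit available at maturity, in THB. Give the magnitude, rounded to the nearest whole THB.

T = 2 years.
Invest the ILS and cover forward: 3,700,000 × 1.068000 × 11.4067 = THB 45,074,715.72.
Convert at spot and invest in THB: 3,700,000 × 10.0438 × 1.185800 = THB 44,066,770.75.
The quoted forward overvalues ILS, so borrow THB, buy ILS at spot, deposit the ILS at 3.40%, and sell the proceeds forward at 11.4067.
Profit = 45,074,715.72 − 44,066,770.75 = THB 1,007,945.

THB 1,007,945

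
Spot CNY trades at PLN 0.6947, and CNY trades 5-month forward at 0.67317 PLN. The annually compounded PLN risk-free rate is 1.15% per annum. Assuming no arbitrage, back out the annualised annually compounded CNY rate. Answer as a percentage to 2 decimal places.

9.09%

T = 5/12 years.
CIP gives F = S · g_PLN/g_CNY, so g_PLN/g_CNY = 0.67317/0.6947 = 0.9690082.
The PLN side grows by (1 + 0.0115)^(5/12) = 1.0047757.
That pins the CNY growth at 1.0369115.
r = 1.0369115^(12/5) − 1 = 0.090888 → 9.09%.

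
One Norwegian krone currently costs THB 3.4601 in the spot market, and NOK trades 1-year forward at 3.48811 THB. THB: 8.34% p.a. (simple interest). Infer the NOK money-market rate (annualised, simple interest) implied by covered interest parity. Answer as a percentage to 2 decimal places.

7.47%

T = 1 year.
By CIP, F/S equals the THB-to-NOK growth ratio: 3.48811/3.4601 = 1.0080951.
THB growth factor: 1 + 0.0834×1 = 1.083400.
So the NOK growth factor = 1.0747002.
(1.0747002 − 1)/T = 0.074700, i.e. 7.47%.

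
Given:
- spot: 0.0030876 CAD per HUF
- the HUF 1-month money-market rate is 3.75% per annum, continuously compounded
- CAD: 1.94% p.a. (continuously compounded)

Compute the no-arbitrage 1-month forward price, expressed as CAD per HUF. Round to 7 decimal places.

T = 1/12 years.
CAD accumulates by e^(0.0194×1/12) = 1.001618.
HUF accumulates by e^(0.0375×1/12) = 1.0031299.
CIP: F = S · (grow CAD)/(grow HUF) = 0.0030876 × 1.001618/1.0031299 = 0.003082946 CAD per HUF.

0.0030829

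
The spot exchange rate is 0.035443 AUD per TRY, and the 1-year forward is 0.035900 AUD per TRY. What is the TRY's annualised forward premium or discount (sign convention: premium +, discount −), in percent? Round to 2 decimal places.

+1.29%

T = 1 year.
Period premium: (0.035900 − 0.035443)/0.035443 = 0.0128939.
Per annum: 0.0128939 / 1 = 0.012894 = 1.29%.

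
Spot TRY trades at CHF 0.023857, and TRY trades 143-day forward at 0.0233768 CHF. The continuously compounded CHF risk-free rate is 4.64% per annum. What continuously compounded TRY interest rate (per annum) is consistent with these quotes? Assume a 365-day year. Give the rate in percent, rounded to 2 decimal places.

9.83%

T = 143/365 years.
CIP gives F = S · g_CHF/g_TRY, so g_CHF/g_TRY = 0.0233768/0.023857 = 0.9798717.
CHF growth factor: e^(0.0464×143/365) = 1.0183449.
Hence g_TRY = 1.0392635.
Take logs: ln 1.0392635 / (143/365) = 0.098301, so 9.83%.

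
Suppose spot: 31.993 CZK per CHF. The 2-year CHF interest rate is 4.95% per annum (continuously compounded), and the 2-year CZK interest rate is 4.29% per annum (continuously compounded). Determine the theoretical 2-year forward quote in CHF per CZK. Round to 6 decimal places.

T = 2 years.
Growth of 1 CZK over T: e^(0.0429×2) = 1.0895884.
CHF accumulates by e^(0.0495×2) = 1.1040663.
CIP: F = S · (grow CZK)/(grow CHF) = 31.993 × 1.0895884/1.1040663 = 31.57347 CZK per CHF.
Quoted the other way: 1/31.57347 = 0.031672 CHF per CZK.

0.031672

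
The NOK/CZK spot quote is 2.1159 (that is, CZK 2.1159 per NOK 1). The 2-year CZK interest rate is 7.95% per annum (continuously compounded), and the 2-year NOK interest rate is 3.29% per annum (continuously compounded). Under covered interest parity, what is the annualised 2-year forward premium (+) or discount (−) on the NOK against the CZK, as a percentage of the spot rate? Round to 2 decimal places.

+4.88%

T = 2 years.
No-arbitrage forward: 2.1159 × 1.1723379 / 1.0680131 = 2.3225836 CZK/NOK.
(F − S)/S ÷ T = (2.3225836 − 2.1159)/2.1159/2 = 0.048841 → 4.88%.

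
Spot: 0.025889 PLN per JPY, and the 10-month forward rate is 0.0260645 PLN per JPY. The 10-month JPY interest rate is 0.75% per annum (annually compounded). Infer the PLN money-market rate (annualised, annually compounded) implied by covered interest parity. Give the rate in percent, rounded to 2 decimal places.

1.57%

T = 10/12 years.
By CIP, F/S equals the PLN-to-JPY growth ratio: 0.0260645/0.025889 = 1.0067789.
The JPY side grows by (1 + 0.0075)^(10/12) = 1.0062461.
That pins the PLN growth at 1.0130673.
Annualise: 1.0130673^(12/10) − 1 = 0.015701 = 1.57%.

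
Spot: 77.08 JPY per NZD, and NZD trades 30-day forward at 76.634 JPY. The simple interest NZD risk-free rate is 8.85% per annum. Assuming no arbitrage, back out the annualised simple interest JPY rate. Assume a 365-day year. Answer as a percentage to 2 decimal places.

T = 30/365 years.
CIP gives F = S · g_JPY/g_NZD, so g_JPY/g_NZD = 76.634/77.08 = 0.9942138.
NZD growth factor: 1 + 0.0885×30/365 = 1.007274.
That pins the JPY growth at 1.0014457.
(1.0014457 − 1)/T = 0.017589, i.e. 1.76%.

1.76%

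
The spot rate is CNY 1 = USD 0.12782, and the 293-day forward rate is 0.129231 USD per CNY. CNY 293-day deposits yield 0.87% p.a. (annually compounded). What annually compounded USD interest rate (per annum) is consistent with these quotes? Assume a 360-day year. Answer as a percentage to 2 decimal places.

2.24%

T = 293/360 years.
By CIP, F/S equals the USD-to-CNY growth ratio: 0.129231/0.12782 = 1.0110390.
CNY growth factor: (1 + 0.0087)^(293/360) = 1.0070751.
Hence g_USD = 1.0181922.
r = 1.0181922^(360/293) − 1 = 0.022398 → 2.24%.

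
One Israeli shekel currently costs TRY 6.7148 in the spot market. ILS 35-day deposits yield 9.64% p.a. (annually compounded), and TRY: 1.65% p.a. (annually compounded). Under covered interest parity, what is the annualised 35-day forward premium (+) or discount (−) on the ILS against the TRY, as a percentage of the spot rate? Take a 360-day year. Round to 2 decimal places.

T = 35/360 years.
F = S · g_TRY/g_ILS = 6.7148 × 1.0015923/1.0089877 = 6.6655837.
(F − S)/S ÷ T = (6.6655837 − 6.7148)/6.7148/(35/360) = -0.075389 → -7.54%.

-7.54%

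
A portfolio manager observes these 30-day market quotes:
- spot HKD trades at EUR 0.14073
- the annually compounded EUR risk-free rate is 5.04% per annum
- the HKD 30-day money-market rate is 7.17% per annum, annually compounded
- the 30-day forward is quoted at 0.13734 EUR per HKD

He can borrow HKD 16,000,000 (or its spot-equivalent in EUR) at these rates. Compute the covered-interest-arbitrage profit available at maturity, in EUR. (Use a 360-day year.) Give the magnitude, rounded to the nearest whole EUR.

EUR 50,768

T = 30/360 years.
Invest the HKD and cover forward: 16,000,000 × 1.005787196 × 0.13734 = EUR 2,210,157.02.
Convert at spot and invest in EUR: 16,000,000 × 0.14073 × 1.004105994 = EUR 2,260,925.38.
The quoted forward undervalues HKD, so borrow HKD, convert to EUR at spot, deposit the EUR at 5.04%, and buy HKD forward at 0.13734 to cover the loan.
Profit = 2,260,925.38 − 2,210,157.02 = EUR 50,768.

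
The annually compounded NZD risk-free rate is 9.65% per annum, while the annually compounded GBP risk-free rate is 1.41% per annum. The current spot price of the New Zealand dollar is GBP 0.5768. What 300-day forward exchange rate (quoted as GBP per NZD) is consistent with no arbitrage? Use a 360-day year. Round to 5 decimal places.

T = 300/360 years.
GBP accumulates by (1 + 0.0141)^(300/360) = 1.0117363.
NZD accumulates by (1 + 0.0965)^(300/360) = 1.0797931.
So F = 0.5768 × 1.0117363 / 1.0797931 = 0.5404457 (GBP/NZD).

0.54045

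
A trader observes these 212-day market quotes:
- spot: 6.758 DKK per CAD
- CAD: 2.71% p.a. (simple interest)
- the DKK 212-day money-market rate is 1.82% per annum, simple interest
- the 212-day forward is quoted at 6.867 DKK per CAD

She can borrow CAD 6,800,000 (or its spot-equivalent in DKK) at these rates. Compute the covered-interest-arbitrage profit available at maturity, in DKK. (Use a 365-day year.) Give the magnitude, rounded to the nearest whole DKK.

DKK 990,419

T = 212/365 years.
Invest the CAD and cover forward: 6,800,000 × 1.015740274 × 6.867 = DKK 47,430,601.54.
Convert at spot and invest in DKK: 6,800,000 × 6.758 × 1.0105709589 = DKK 46,440,182.07.
The quoted forward overvalues CAD, so borrow DKK, buy CAD at spot, deposit the CAD at 2.71%, and sell the proceeds forward at 6.867.
Profit = 47,430,601.54 − 46,440,182.07 = DKK 990,419.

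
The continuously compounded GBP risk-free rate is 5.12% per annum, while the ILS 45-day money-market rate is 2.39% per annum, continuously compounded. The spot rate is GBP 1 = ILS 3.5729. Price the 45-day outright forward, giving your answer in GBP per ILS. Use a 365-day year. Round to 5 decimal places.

0.28083

T = 45/365 years.
ILS accumulates by e^(0.0239×45/365) = 1.0029509.
GBP growth factor: e^(0.0512×45/365) = 1.0063323.
CIP: F = S · (grow ILS)/(grow GBP) = 3.5729 × 1.0029509/1.0063323 = 3.560895 ILS per GBP.
Quoted the other way: 1/3.560895 = 0.28083 GBP per ILS.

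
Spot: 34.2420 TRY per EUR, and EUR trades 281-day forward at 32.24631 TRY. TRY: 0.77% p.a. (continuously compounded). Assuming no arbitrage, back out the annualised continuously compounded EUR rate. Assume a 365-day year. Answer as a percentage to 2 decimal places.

8.57%

T = 281/365 years.
F/S = 32.24631/34.242 = 0.9417181 = (growth of TRY) / (growth of EUR).
The TRY side grows by e^(0.0077×281/365) = 1.0059456.
That pins the EUR growth at 1.0682025.
r = ln(1.0682025)/(281/365) = 0.085700 → 8.57%.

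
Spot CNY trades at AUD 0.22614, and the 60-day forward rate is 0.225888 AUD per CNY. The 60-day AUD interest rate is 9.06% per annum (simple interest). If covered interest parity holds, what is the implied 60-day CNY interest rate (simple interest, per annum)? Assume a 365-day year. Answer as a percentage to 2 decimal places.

9.75%

T = 60/365 years.
By CIP, F/S equals the AUD-to-CNY growth ratio: 0.225888/0.22614 = 0.9988856.
AUD growth factor: 1 + 0.0906×60/365 = 1.0148932.
So the CNY growth factor = 1.0160255.
r = (1.0160255 − 1)/(60/365) = 0.097488 → 9.75%.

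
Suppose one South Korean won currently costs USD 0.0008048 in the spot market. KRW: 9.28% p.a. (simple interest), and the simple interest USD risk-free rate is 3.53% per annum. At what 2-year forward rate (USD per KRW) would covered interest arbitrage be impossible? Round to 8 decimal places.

T = 2 years.
Growth of 1 USD over T: 1 + 0.0353×2 = 1.070600.
Growth of 1 KRW over T: 1 + 0.0928×2 = 1.185600.
CIP: F = S · (grow USD)/(grow KRW) = 0.0008048 × 1.070600/1.185600 = 0.0007267366 USD per KRW.

0.00072674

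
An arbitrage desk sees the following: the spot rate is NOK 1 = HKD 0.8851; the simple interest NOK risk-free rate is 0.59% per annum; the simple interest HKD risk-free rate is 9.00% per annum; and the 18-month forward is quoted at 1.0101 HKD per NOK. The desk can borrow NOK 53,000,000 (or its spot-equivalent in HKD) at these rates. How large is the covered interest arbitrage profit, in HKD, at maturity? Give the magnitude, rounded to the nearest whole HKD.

T = 18/12 years.
Keep in NOK, deliver into the forward: 53,000,000·1.008850·1.0101 = HKD 54,009,087.41.
Swap to HKD now, deposit: 53,000,000·0.8851·1.135000 = HKD 53,243,190.50.
The quoted forward overvalues NOK, so borrow HKD, buy NOK at spot, deposit the NOK at 0.59%, and sell the proceeds forward at 1.0101.
The gap between the two covered legs is HKD 765,897.

HKD 765,897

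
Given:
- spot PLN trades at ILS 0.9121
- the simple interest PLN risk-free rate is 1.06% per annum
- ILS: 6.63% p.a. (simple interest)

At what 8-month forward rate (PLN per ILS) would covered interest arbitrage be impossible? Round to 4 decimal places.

1.0574

T = 8/12 years.
ILS growth factor: 1 + 0.0663×8/12 = 1.044200.
PLN growth factor: 1 + 0.0106×8/12 = 1.0070667.
Forward (ILS per PLN) = 0.9121 × 1.044200 / 1.0070667 = 0.9457316.
Quoted the other way: 1/0.9457316 = 1.0574 PLN per ILS.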